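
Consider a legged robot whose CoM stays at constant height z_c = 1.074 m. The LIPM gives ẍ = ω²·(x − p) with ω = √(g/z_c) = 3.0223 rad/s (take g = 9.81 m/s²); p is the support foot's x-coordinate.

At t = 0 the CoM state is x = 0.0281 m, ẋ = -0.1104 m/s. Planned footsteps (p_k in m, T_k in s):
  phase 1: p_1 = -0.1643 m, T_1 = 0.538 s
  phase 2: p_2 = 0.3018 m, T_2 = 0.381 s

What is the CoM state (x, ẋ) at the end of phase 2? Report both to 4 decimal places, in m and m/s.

phase 1: p=-0.1643, T=0.538, ωT=1.625997, cosh=2.640101, sinh=2.443386; start (x,ẋ)=(0.028100, -0.110400) → end (x,ẋ)=(0.254402, 1.129338)
phase 2: p=0.3018, T=0.381, ωT=1.151496, cosh=1.739543, sinh=1.423379; start (x,ẋ)=(0.254402, 1.129338) → end (x,ẋ)=(0.751222, 1.760633)

x = 0.7512, ẋ = 1.7606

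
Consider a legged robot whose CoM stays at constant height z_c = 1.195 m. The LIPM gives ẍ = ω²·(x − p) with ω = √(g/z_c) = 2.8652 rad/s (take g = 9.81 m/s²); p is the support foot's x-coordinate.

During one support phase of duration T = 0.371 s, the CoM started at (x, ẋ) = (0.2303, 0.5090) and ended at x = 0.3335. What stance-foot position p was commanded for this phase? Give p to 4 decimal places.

p = 0.4290

ωT = 2.8652·0.371 = 1.062989; cosh(ωT) = 1.620217, sinh(ωT) = 1.274795
x(T) = p + (x₀−p)·cosh(ωT) + (ẋ₀/ω)·sinh(ωT) ⇒ p·(1 − cosh) = x(T) − x₀·cosh − (ẋ₀/ω)·sinh
numerator   = 0.3335 − (0.2303)·1.620217 − (0.5090/2.8652)·1.274795 = -0.266102
denominator = 1 − 1.620217 = -0.620217
p = -0.266102 / -0.620217 = 0.4290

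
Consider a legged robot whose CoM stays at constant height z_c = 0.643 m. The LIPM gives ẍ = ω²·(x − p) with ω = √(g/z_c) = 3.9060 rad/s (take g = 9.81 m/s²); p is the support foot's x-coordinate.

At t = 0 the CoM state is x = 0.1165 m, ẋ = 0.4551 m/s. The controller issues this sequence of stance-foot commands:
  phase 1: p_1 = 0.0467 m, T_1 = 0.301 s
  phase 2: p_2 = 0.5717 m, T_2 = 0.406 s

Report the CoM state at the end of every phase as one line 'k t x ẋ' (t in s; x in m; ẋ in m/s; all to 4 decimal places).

1 0.3010 0.3414 1.2072
2 0.7070 0.7087 0.9666

phase 1: p=0.0467, T=0.301, ωT=1.175706, cosh=1.774515, sinh=1.465914; start (x,ẋ)=(0.116500, 0.455100) → end (x,ẋ)=(0.341359, 1.207247)
phase 2: p=0.5717, T=0.406, ωT=1.585836, cosh=2.544074, sinh=2.339298; start (x,ẋ)=(0.341359, 1.207247) → end (x,ẋ)=(0.708715, 0.966635)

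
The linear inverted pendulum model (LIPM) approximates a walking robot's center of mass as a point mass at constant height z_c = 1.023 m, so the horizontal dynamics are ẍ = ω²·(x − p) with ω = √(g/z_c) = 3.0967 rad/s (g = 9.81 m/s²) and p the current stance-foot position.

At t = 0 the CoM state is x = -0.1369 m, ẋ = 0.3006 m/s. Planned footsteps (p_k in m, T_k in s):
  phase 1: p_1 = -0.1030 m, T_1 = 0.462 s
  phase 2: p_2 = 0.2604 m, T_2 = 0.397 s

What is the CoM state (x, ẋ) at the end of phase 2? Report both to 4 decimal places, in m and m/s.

phase 1: p=-0.1030, T=0.462, ωT=1.430675, cosh=2.210335, sinh=1.971188; start (x,ẋ)=(-0.136900, 0.300600) → end (x,ẋ)=(0.013415, 0.457495)
phase 2: p=0.2604, T=0.397, ωT=1.229390, cosh=1.855807, sinh=1.563336; start (x,ẋ)=(0.013415, 0.457495) → end (x,ẋ)=(0.033005, -0.346677)

x = 0.0330, ẋ = -0.3467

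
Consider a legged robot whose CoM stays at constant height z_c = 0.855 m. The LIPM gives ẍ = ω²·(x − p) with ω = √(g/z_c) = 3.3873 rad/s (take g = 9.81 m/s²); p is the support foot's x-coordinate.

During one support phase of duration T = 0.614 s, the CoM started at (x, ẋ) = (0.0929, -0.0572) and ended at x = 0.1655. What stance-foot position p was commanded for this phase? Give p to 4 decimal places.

p = 0.0475

ωT = 3.3873·0.614 = 2.079802; cosh(ωT) = 4.063920, sinh(ωT) = 3.938965
x(T) = p + (x₀−p)·cosh(ωT) + (ẋ₀/ω)·sinh(ωT) ⇒ p·(1 − cosh) = x(T) − x₀·cosh − (ẋ₀/ω)·sinh
numerator   = 0.1655 − (0.0929)·4.063920 − (-0.0572/3.3873)·3.938965 = -0.145522
denominator = 1 − 4.063920 = -3.063920
p = -0.145522 / -3.063920 = 0.0475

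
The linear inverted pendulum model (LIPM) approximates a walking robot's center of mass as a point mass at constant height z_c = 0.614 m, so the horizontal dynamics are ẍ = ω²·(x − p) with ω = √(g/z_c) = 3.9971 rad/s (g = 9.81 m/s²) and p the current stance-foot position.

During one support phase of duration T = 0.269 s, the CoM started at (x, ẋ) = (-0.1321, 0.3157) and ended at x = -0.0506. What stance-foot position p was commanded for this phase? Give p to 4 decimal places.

ωT = 3.9971·0.269 = 1.075220; cosh(ωT) = 1.635930, sinh(ωT) = 1.294707
x(T) = p + (x₀−p)·cosh(ωT) + (ẋ₀/ω)·sinh(ωT) ⇒ p·(1 − cosh) = x(T) − x₀·cosh − (ẋ₀/ω)·sinh
numerator   = -0.0506 − (-0.1321)·1.635930 − (0.3157/3.9971)·1.294707 = 0.063247
denominator = 1 − 1.635930 = -0.635930
p = 0.063247 / -0.635930 = -0.0995

p = -0.0995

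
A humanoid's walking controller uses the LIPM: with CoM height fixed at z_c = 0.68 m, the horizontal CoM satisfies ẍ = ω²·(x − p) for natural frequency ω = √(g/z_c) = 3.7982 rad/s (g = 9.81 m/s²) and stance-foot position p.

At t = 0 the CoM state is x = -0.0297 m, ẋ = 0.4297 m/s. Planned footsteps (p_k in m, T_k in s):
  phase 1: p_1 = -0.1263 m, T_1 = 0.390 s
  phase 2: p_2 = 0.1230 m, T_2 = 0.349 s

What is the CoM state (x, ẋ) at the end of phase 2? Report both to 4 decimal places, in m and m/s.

x = 1.3565, ẋ = 4.9406

phase 1: p=-0.1263, T=0.390, ωT=1.481298, cosh=2.312997, sinh=2.085655; start (x,ẋ)=(-0.029700, 0.429700) → end (x,ẋ)=(0.333091, 1.759134)
phase 2: p=0.1230, T=0.349, ωT=1.325572, cosh=2.014994, sinh=1.749343; start (x,ẋ)=(0.333091, 1.759134) → end (x,ẋ)=(1.356539, 4.940563)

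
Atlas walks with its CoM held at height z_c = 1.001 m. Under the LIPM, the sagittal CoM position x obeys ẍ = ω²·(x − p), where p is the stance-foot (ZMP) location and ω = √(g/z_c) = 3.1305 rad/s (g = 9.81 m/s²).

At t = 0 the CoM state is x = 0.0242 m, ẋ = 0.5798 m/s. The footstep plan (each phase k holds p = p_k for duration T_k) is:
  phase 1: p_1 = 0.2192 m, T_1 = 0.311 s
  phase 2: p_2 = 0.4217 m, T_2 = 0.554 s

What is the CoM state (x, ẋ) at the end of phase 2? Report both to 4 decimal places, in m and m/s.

phase 1: p=0.2192, T=0.311, ωT=0.973585, cosh=1.512573, sinh=1.134847; start (x,ẋ)=(0.024200, 0.579800) → end (x,ẋ)=(0.134433, 0.184225)
phase 2: p=0.4217, T=0.554, ωT=1.734297, cosh=2.920734, sinh=2.744210; start (x,ẋ)=(0.134433, 0.184225) → end (x,ẋ)=(-0.255837, -1.929763)

x = -0.2558, ẋ = -1.9298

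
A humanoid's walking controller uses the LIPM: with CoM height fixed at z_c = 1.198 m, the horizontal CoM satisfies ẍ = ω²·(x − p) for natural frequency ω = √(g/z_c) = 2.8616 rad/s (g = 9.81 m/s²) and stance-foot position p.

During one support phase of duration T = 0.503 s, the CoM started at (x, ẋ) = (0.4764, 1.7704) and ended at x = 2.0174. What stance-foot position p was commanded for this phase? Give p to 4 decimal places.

ωT = 2.8616·0.503 = 1.439385; cosh(ωT) = 2.227587, sinh(ωT) = 1.990513
x(T) = p + (x₀−p)·cosh(ωT) + (ẋ₀/ω)·sinh(ωT) ⇒ p·(1 − cosh) = x(T) − x₀·cosh − (ẋ₀/ω)·sinh
numerator   = 2.0174 − (0.4764)·2.227587 − (1.7704/2.8616)·1.990513 = -0.275303
denominator = 1 − 2.227587 = -1.227587
p = -0.275303 / -1.227587 = 0.2243

p = 0.2243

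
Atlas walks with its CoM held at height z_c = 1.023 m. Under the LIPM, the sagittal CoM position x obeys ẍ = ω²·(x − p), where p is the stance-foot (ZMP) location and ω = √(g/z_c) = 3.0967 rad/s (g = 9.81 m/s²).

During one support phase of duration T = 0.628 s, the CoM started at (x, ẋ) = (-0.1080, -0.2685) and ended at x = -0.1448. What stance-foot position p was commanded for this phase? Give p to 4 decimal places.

ωT = 3.0967·0.628 = 1.944728; cosh(ωT) = 3.567377, sinh(ωT) = 3.424350
x(T) = p + (x₀−p)·cosh(ωT) + (ẋ₀/ω)·sinh(ωT) ⇒ p·(1 − cosh) = x(T) − x₀·cosh − (ẋ₀/ω)·sinh
numerator   = -0.1448 − (-0.1080)·3.567377 − (-0.2685/3.0967)·3.424350 = 0.537386
denominator = 1 − 3.567377 = -2.567377
p = 0.537386 / -2.567377 = -0.2093

p = -0.2093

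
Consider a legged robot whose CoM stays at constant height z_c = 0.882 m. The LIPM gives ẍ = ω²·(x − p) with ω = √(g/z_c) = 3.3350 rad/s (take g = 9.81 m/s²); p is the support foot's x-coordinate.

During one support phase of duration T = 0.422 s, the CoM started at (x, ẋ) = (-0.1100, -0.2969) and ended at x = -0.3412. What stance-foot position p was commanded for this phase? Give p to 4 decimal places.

p = -0.0583

ωT = 3.3350·0.422 = 1.407370; cosh(ωT) = 2.164992, sinh(ωT) = 1.920205
x(T) = p + (x₀−p)·cosh(ωT) + (ẋ₀/ω)·sinh(ωT) ⇒ p·(1 − cosh) = x(T) − x₀·cosh − (ẋ₀/ω)·sinh
numerator   = -0.3412 − (-0.1100)·2.164992 − (-0.2969/3.3350)·1.920205 = 0.067896
denominator = 1 − 2.164992 = -1.164992
p = 0.067896 / -1.164992 = -0.0583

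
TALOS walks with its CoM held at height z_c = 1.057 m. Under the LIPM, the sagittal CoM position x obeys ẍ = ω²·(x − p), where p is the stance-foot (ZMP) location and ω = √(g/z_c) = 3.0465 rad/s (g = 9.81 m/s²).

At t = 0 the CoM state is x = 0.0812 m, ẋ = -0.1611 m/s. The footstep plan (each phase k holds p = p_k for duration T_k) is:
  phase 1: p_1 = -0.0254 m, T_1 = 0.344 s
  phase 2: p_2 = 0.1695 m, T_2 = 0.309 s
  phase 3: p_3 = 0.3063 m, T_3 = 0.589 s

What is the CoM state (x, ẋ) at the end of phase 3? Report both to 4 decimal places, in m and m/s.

phase 1: p=-0.0254, T=0.344, ωT=1.047996, cosh=1.601285, sinh=1.250645; start (x,ẋ)=(0.081200, -0.161100) → end (x,ẋ)=(0.079162, 0.148189)
phase 2: p=0.1695, T=0.309, ωT=0.941368, cosh=1.476790, sinh=1.086697; start (x,ẋ)=(0.079162, 0.148189) → end (x,ẋ)=(0.088950, -0.080230)
phase 3: p=0.3063, T=0.589, ωT=1.794388, cosh=3.091012, sinh=2.924783; start (x,ẋ)=(0.088950, -0.080230) → end (x,ẋ)=(-0.442557, -2.184659)

x = -0.4426, ẋ = -2.1847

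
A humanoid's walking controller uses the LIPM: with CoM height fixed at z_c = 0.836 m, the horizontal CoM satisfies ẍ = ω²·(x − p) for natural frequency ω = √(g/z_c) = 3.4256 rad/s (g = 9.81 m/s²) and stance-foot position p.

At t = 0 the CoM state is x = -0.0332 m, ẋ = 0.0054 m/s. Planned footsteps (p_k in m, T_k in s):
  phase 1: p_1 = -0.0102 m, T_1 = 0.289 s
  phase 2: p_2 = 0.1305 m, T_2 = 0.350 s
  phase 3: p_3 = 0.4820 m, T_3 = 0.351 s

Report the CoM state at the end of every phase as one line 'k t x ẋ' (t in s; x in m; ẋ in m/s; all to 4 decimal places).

phase 1: p=-0.0102, T=0.289, ωT=0.989998, cosh=1.531404, sinh=1.159826; start (x,ẋ)=(-0.033200, 0.005400) → end (x,ẋ)=(-0.043594, -0.083112)
phase 2: p=0.1305, T=0.350, ωT=1.198960, cosh=1.809087, sinh=1.507579; start (x,ẋ)=(-0.043594, -0.083112) → end (x,ẋ)=(-0.221028, -1.049441)
phase 3: p=0.4820, T=0.351, ωT=1.202386, cosh=1.814262, sinh=1.513785; start (x,ẋ)=(-0.221028, -1.049441) → end (x,ẋ)=(-1.257228, -5.549598)

1 0.2890 -0.0436 -0.0831
2 0.6390 -0.2210 -1.0494
3 0.9900 -1.2572 -5.5496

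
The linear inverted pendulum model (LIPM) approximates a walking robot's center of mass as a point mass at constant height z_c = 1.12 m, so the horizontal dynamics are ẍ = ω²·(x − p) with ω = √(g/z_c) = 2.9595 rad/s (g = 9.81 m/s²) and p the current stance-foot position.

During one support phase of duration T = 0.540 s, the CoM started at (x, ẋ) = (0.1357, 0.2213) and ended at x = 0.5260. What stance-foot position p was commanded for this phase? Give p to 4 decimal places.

ωT = 2.9595·0.540 = 1.598130; cosh(ωT) = 2.573027, sinh(ωT) = 2.370752
x(T) = p + (x₀−p)·cosh(ωT) + (ẋ₀/ω)·sinh(ωT) ⇒ p·(1 − cosh) = x(T) − x₀·cosh − (ẋ₀/ω)·sinh
numerator   = 0.5260 − (0.1357)·2.573027 − (0.2213/2.9595)·2.370752 = -0.000435
denominator = 1 − 2.573027 = -1.573027
p = -0.000435 / -1.573027 = 0.0003

p = 0.0003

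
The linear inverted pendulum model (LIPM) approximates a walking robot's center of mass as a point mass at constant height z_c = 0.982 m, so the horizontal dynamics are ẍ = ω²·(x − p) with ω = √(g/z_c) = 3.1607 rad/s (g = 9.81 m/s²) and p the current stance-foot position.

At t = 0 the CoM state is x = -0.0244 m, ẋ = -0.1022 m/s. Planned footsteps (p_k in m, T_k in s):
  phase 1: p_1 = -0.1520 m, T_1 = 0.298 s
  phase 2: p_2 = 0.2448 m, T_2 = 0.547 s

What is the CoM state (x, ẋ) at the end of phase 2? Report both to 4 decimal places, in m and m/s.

x = -0.2144, ẋ = -1.2638

phase 1: p=-0.1520, T=0.298, ωT=0.941889, cosh=1.477356, sinh=1.087465; start (x,ẋ)=(-0.024400, -0.102200) → end (x,ẋ)=(0.001348, 0.287595)
phase 2: p=0.2448, T=0.547, ωT=1.728903, cosh=2.905974, sinh=2.728495; start (x,ẋ)=(0.001348, 0.287595) → end (x,ẋ)=(-0.214398, -1.263778)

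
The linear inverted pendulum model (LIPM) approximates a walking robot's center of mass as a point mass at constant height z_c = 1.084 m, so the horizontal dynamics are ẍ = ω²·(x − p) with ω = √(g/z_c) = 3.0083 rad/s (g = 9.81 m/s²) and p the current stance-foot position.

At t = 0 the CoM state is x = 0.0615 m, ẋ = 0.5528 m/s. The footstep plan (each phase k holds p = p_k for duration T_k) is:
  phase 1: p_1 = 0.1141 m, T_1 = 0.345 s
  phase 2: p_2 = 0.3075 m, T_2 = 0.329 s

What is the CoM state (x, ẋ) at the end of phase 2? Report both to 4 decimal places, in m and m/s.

phase 1: p=0.1141, T=0.345, ωT=1.037864, cosh=1.588695, sinh=1.234484; start (x,ẋ)=(0.061500, 0.552800) → end (x,ẋ)=(0.257381, 0.682890)
phase 2: p=0.3075, T=0.329, ωT=0.989731, cosh=1.531093, sinh=1.159417; start (x,ẋ)=(0.257381, 0.682890) → end (x,ẋ)=(0.493953, 0.870761)

x = 0.4940, ẋ = 0.8708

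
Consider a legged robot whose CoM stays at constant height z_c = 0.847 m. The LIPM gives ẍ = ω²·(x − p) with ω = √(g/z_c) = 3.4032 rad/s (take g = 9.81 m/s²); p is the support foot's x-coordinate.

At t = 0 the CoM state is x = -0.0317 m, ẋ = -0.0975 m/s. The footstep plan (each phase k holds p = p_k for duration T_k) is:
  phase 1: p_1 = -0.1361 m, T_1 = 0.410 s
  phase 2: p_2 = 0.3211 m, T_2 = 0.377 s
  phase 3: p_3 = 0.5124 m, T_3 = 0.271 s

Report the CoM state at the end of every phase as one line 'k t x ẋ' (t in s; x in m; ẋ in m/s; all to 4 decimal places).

1 0.4100 0.0333 0.4642
2 0.7870 -0.0109 -0.7296
3 1.0580 -0.4766 -2.9478

phase 1: p=-0.1361, T=0.410, ωT=1.395312, cosh=2.141995, sinh=1.894239; start (x,ẋ)=(-0.031700, -0.097500) → end (x,ẋ)=(0.033255, 0.464167)
phase 2: p=0.3211, T=0.377, ωT=1.283006, cosh=1.942336, sinh=1.665133; start (x,ẋ)=(0.033255, 0.464167) → end (x,ẋ)=(-0.010881, -0.729584)
phase 3: p=0.5124, T=0.271, ωT=0.922267, cosh=1.456301, sinh=1.058685; start (x,ẋ)=(-0.010881, -0.729584) → end (x,ẋ)=(-0.476618, -2.947833)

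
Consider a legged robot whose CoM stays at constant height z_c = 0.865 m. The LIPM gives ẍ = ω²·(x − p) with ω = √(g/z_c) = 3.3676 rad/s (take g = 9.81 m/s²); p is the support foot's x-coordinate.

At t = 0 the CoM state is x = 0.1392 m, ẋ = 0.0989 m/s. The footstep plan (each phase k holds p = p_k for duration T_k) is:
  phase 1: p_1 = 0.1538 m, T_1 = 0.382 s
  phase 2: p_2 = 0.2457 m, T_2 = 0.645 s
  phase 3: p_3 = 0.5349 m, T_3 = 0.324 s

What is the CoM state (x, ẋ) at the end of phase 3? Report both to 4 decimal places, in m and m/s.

x = -0.4485, ẋ = -2.9713

phase 1: p=0.1538, T=0.382, ωT=1.286423, cosh=1.948037, sinh=1.671779; start (x,ẋ)=(0.139200, 0.098900) → end (x,ẋ)=(0.174456, 0.110465)
phase 2: p=0.2457, T=0.645, ωT=2.172102, cosh=4.445326, sinh=4.331388; start (x,ẋ)=(0.174456, 0.110465) → end (x,ẋ)=(0.071074, -0.548147)
phase 3: p=0.5349, T=0.324, ωT=1.091102, cosh=1.656700, sinh=1.320854; start (x,ẋ)=(0.071074, -0.548147) → end (x,ẋ)=(-0.448516, -2.971261)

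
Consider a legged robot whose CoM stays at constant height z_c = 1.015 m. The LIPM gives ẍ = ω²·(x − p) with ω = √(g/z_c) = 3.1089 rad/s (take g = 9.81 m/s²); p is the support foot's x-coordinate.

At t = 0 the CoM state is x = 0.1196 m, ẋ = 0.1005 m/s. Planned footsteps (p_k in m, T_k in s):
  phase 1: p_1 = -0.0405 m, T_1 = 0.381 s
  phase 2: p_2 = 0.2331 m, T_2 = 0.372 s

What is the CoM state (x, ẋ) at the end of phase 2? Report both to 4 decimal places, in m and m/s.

x = 0.7612, ẋ = 1.8711

phase 1: p=-0.0405, T=0.381, ωT=1.184491, cosh=1.787462, sinh=1.481560; start (x,ẋ)=(0.119600, 0.100500) → end (x,ẋ)=(0.293566, 0.917064)
phase 2: p=0.2331, T=0.372, ωT=1.156511, cosh=1.746702, sinh=1.432120; start (x,ẋ)=(0.293566, 0.917064) → end (x,ẋ)=(0.761164, 1.871053)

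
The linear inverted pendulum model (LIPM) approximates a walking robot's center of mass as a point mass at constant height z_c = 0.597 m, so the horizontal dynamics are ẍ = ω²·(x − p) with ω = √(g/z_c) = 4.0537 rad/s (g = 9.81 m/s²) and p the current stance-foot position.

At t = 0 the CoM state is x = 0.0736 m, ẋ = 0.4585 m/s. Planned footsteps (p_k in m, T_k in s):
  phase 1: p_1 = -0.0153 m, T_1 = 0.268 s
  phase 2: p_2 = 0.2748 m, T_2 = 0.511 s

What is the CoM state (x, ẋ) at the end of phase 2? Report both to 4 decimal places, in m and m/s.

phase 1: p=-0.0153, T=0.268, ωT=1.086392, cosh=1.650496, sinh=1.313065; start (x,ẋ)=(0.073600, 0.458500) → end (x,ẋ)=(0.279945, 1.229947)
phase 2: p=0.2748, T=0.511, ωT=2.071441, cosh=4.031126, sinh=3.905122; start (x,ẋ)=(0.279945, 1.229947) → end (x,ẋ)=(1.480408, 5.039523)

x = 1.4804, ẋ = 5.0395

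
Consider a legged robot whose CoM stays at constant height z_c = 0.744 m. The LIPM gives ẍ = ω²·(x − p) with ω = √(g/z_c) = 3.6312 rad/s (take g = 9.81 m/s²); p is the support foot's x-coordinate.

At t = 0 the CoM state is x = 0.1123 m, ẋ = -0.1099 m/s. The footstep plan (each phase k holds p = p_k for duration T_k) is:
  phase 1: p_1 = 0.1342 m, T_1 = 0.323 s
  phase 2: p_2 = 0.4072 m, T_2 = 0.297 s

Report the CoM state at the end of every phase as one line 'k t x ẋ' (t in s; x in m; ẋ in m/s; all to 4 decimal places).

1 0.3230 0.0512 -0.3107
2 0.6200 -0.2879 -2.1901

phase 1: p=0.1342, T=0.323, ωT=1.172878, cosh=1.770376, sinh=1.460901; start (x,ẋ)=(0.112300, -0.109900) → end (x,ẋ)=(0.051214, -0.310740)
phase 2: p=0.4072, T=0.297, ωT=1.078466, cosh=1.640142, sinh=1.300025; start (x,ẋ)=(0.051214, -0.310740) → end (x,ẋ)=(-0.287917, -2.190144)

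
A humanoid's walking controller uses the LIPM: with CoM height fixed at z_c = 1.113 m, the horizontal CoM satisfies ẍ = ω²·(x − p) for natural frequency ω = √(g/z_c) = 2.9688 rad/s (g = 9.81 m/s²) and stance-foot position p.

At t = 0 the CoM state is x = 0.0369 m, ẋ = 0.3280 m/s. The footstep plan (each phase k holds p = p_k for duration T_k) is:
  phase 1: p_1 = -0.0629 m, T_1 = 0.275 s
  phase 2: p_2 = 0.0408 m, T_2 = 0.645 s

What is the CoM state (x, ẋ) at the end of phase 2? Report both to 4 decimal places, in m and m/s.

phase 1: p=-0.0629, T=0.275, ωT=0.816420, cosh=1.352199, sinh=0.910187; start (x,ẋ)=(0.036900, 0.328000) → end (x,ẋ)=(0.172609, 0.713197)
phase 2: p=0.0408, T=0.645, ωT=1.914876, cosh=3.466729, sinh=3.319369; start (x,ẋ)=(0.172609, 0.713197) → end (x,ẋ)=(1.295161, 3.771379)

x = 1.2952, ẋ = 3.7714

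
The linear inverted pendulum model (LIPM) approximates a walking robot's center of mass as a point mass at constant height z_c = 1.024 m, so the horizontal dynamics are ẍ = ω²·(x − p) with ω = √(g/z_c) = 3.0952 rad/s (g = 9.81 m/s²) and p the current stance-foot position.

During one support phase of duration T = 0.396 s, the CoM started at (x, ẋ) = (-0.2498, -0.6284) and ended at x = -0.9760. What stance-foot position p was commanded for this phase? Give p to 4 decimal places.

ωT = 3.0952·0.396 = 1.225699; cosh(ωT) = 1.850050, sinh(ωT) = 1.556497
x(T) = p + (x₀−p)·cosh(ωT) + (ẋ₀/ω)·sinh(ωT) ⇒ p·(1 − cosh) = x(T) − x₀·cosh − (ẋ₀/ω)·sinh
numerator   = -0.9760 − (-0.2498)·1.850050 − (-0.6284/3.0952)·1.556497 = -0.197851
denominator = 1 − 1.850050 = -0.850050
p = -0.197851 / -0.850050 = 0.2328

p = 0.2328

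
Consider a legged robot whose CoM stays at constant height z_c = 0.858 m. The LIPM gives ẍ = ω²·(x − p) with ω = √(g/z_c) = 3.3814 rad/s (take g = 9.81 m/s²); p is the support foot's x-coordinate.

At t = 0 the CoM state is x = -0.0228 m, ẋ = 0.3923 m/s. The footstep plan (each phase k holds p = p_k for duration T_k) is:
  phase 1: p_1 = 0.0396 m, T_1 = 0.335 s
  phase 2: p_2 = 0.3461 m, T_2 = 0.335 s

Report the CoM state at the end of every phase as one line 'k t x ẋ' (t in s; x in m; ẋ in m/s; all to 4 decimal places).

phase 1: p=0.0396, T=0.335, ωT=1.132769, cosh=1.713190, sinh=1.391050; start (x,ẋ)=(-0.022800, 0.392300) → end (x,ẋ)=(0.094082, 0.378574)
phase 2: p=0.3461, T=0.335, ωT=1.132769, cosh=1.713190, sinh=1.391050; start (x,ẋ)=(0.094082, 0.378574) → end (x,ẋ)=(0.070085, -0.536845)

1 0.3350 0.0941 0.3786
2 0.6700 0.0701 -0.5368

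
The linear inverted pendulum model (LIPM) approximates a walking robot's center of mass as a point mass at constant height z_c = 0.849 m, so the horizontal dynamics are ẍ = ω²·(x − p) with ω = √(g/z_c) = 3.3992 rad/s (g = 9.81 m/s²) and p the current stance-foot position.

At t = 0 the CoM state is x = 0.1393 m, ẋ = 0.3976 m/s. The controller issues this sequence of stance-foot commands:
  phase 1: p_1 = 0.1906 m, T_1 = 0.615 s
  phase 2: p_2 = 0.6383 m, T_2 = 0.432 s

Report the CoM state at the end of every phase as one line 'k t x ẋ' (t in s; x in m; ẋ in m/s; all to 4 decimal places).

phase 1: p=0.1906, T=0.615, ωT=2.090508, cosh=4.106324, sinh=3.982700; start (x,ẋ)=(0.139300, 0.397600) → end (x,ẋ)=(0.445797, 0.938175)
phase 2: p=0.6383, T=0.432, ωT=1.468454, cosh=2.286400, sinh=2.056119; start (x,ẋ)=(0.445797, 0.938175) → end (x,ẋ)=(0.765647, 0.799608)

1 0.6150 0.4458 0.9382
2 1.0470 0.7656 0.7996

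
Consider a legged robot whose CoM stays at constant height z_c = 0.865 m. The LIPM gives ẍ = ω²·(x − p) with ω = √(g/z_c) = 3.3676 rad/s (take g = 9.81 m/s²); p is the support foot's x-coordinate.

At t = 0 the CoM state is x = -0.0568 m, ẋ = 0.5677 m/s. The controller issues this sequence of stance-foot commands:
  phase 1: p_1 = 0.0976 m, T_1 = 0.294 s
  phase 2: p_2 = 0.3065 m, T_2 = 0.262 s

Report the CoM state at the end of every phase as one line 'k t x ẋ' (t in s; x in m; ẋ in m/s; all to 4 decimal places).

phase 1: p=0.0976, T=0.294, ωT=0.990074, cosh=1.531492, sinh=1.159943; start (x,ẋ)=(-0.056800, 0.567700) → end (x,ẋ)=(0.056677, 0.266307)
phase 2: p=0.3065, T=0.262, ωT=0.882311, cosh=1.415152, sinh=1.001326; start (x,ẋ)=(0.056677, 0.266307) → end (x,ẋ)=(0.032147, -0.465554)

1 0.2940 0.0567 0.2663
2 0.5560 0.0321 -0.4656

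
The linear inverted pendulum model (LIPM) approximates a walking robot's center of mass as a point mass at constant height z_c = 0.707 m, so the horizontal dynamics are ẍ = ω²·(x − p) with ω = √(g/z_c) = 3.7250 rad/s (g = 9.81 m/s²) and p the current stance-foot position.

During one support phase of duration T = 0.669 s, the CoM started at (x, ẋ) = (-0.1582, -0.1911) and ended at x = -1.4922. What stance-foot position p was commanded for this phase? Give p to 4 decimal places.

p = 0.0436

ωT = 3.7250·0.669 = 2.492025; cosh(ωT) = 6.084234, sinh(ωT) = 6.001491
x(T) = p + (x₀−p)·cosh(ωT) + (ẋ₀/ω)·sinh(ωT) ⇒ p·(1 − cosh) = x(T) − x₀·cosh − (ẋ₀/ω)·sinh
numerator   = -1.4922 − (-0.1582)·6.084234 − (-0.1911/3.7250)·6.001491 = -0.221786
denominator = 1 − 6.084234 = -5.084234
p = -0.221786 / -5.084234 = 0.0436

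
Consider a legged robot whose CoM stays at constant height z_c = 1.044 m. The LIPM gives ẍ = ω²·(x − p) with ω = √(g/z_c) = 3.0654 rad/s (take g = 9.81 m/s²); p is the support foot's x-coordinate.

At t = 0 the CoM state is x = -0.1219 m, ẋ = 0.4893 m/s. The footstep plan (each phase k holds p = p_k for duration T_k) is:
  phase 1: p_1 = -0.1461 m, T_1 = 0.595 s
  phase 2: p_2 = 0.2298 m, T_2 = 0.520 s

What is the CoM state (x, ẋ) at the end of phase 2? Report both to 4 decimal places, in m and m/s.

phase 1: p=-0.1461, T=0.595, ωT=1.823913, cosh=3.178725, sinh=3.017332; start (x,ẋ)=(-0.121900, 0.489300) → end (x,ẋ)=(0.412452, 1.779184)
phase 2: p=0.2298, T=0.520, ωT=1.594008, cosh=2.563276, sinh=2.360166; start (x,ẋ)=(0.412452, 1.779184) → end (x,ẋ)=(2.067849, 5.882003)

x = 2.0678, ẋ = 5.8820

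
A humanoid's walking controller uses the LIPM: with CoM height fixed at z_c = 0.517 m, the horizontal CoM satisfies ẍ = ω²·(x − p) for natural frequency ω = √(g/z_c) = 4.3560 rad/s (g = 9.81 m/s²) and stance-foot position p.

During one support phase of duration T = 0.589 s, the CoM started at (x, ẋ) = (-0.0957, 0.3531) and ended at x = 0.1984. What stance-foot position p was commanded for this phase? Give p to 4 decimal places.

p = -0.0542

ωT = 4.3560·0.589 = 2.565684; cosh(ωT) = 6.543210, sinh(ωT) = 6.466344
x(T) = p + (x₀−p)·cosh(ωT) + (ẋ₀/ω)·sinh(ωT) ⇒ p·(1 − cosh) = x(T) − x₀·cosh − (ẋ₀/ω)·sinh
numerator   = 0.1984 − (-0.0957)·6.543210 − (0.3531/4.3560)·6.466344 = 0.300419
denominator = 1 − 6.543210 = -5.543210
p = 0.300419 / -5.543210 = -0.0542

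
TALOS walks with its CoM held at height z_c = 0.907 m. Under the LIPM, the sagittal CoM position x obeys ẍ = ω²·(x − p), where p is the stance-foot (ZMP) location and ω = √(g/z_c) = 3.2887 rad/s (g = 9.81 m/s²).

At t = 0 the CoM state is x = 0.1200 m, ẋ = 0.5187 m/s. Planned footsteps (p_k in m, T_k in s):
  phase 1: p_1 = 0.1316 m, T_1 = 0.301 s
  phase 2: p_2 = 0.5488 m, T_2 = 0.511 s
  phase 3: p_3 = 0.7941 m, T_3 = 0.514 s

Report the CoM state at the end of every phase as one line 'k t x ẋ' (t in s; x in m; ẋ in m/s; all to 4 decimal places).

1 0.3010 0.2967 0.7500
2 0.8120 0.4397 -0.0647
3 1.3260 -0.2509 -3.2335

phase 1: p=0.1316, T=0.301, ωT=0.989899, cosh=1.531288, sinh=1.159674; start (x,ẋ)=(0.120000, 0.518700) → end (x,ẋ)=(0.296743, 0.750039)
phase 2: p=0.5488, T=0.511, ωT=1.680526, cosh=2.777327, sinh=2.591051; start (x,ẋ)=(0.296743, 0.750039) → end (x,ẋ)=(0.439685, -0.064722)
phase 3: p=0.7941, T=0.514, ωT=1.690392, cosh=2.803026, sinh=2.618579; start (x,ẋ)=(0.439685, -0.064722) → end (x,ẋ)=(-0.250870, -3.233545)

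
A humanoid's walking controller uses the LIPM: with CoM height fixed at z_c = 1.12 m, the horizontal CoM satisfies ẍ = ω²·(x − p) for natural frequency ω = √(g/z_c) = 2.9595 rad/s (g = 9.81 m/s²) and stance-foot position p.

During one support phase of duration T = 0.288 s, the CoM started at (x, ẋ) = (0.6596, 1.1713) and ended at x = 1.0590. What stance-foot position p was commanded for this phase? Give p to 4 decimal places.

p = 0.6085

ωT = 2.9595·0.288 = 0.852336; cosh(ωT) = 1.385768, sinh(ωT) = 0.959350
x(T) = p + (x₀−p)·cosh(ωT) + (ẋ₀/ω)·sinh(ωT) ⇒ p·(1 − cosh) = x(T) − x₀·cosh − (ẋ₀/ω)·sinh
numerator   = 1.0590 − (0.6596)·1.385768 − (1.1713/2.9595)·0.959350 = -0.234741
denominator = 1 − 1.385768 = -0.385768
p = -0.234741 / -0.385768 = 0.6085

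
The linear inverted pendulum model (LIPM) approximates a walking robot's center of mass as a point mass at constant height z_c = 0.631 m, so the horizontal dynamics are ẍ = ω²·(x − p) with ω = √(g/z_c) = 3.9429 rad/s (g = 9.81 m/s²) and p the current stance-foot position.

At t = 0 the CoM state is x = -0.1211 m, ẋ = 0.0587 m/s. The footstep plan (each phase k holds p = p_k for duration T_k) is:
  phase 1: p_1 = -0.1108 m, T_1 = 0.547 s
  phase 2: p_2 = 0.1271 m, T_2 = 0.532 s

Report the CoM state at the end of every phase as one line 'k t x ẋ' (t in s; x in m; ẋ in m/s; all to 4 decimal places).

phase 1: p=-0.1108, T=0.547, ωT=2.156766, cosh=4.379421, sinh=4.263722; start (x,ẋ)=(-0.121100, 0.058700) → end (x,ẋ)=(-0.092432, 0.083914)
phase 2: p=0.1271, T=0.532, ωT=2.097623, cosh=4.134764, sinh=4.012016; start (x,ẋ)=(-0.092432, 0.083914) → end (x,ẋ)=(-0.695227, -3.125803)

1 0.5470 -0.0924 0.0839
2 1.0790 -0.6952 -3.1258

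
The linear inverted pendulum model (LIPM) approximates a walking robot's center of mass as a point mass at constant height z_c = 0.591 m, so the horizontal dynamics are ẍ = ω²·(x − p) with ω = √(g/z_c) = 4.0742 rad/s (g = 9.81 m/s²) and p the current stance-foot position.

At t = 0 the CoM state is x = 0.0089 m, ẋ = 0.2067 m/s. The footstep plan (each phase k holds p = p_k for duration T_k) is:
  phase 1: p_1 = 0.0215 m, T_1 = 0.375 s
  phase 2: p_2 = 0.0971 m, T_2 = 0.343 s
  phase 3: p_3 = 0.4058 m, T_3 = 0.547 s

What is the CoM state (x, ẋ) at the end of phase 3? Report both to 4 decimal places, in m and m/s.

x = 0.8351, ẋ = 1.8943

phase 1: p=0.0215, T=0.375, ωT=1.527825, cosh=2.412575, sinh=2.195568; start (x,ẋ)=(0.008900, 0.206700) → end (x,ẋ)=(0.102491, 0.385970)
phase 2: p=0.0971, T=0.343, ωT=1.397451, cosh=2.146051, sinh=1.898824; start (x,ẋ)=(0.102491, 0.385970) → end (x,ẋ)=(0.288555, 0.870019)
phase 3: p=0.4058, T=0.547, ωT=2.228587, cosh=4.697209, sinh=4.589529; start (x,ẋ)=(0.288555, 0.870019) → end (x,ẋ)=(0.835141, 1.894342)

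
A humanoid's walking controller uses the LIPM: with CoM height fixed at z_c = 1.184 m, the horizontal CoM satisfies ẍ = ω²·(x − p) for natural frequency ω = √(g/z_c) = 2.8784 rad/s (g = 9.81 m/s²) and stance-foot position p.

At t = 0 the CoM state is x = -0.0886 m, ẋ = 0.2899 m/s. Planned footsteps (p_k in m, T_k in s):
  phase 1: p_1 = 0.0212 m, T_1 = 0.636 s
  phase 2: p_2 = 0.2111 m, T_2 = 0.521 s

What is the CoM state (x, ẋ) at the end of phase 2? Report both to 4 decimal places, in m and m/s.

x = -0.3662, ẋ = -1.5180

phase 1: p=0.0212, T=0.636, ωT=1.830662, cosh=3.199162, sinh=3.038855; start (x,ẋ)=(-0.088600, 0.289900) → end (x,ẋ)=(-0.024008, -0.032988)
phase 2: p=0.2111, T=0.521, ωT=1.499646, cosh=2.351657, sinh=2.128448; start (x,ẋ)=(-0.024008, -0.032988) → end (x,ẋ)=(-0.366186, -1.517969)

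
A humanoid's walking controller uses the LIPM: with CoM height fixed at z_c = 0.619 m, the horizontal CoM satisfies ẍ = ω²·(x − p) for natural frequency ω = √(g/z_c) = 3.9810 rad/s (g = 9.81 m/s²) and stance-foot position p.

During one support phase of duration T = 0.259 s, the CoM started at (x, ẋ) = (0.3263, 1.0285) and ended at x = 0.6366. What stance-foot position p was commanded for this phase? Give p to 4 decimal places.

ωT = 3.9810·0.259 = 1.031079; cosh(ωT) = 1.580356, sinh(ωT) = 1.223734
x(T) = p + (x₀−p)·cosh(ωT) + (ẋ₀/ω)·sinh(ωT) ⇒ p·(1 − cosh) = x(T) − x₀·cosh − (ẋ₀/ω)·sinh
numerator   = 0.6366 − (0.3263)·1.580356 − (1.0285/3.9810)·1.223734 = -0.195224
denominator = 1 − 1.580356 = -0.580356
p = -0.195224 / -0.580356 = 0.3364

p = 0.3364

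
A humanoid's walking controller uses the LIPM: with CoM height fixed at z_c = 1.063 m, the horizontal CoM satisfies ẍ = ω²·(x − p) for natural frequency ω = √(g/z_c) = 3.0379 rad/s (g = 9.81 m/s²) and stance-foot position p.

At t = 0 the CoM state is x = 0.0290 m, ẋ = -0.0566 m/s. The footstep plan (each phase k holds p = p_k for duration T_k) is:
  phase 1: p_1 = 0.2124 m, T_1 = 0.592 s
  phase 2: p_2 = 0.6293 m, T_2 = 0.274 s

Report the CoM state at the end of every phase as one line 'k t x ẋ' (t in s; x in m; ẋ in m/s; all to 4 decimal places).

phase 1: p=0.2124, T=0.592, ωT=1.798437, cosh=3.102878, sinh=2.937320; start (x,ẋ)=(0.029000, -0.056600) → end (x,ẋ)=(-0.411394, -1.812153)
phase 2: p=0.6293, T=0.274, ωT=0.832385, cosh=1.366902, sinh=0.931892; start (x,ẋ)=(-0.411394, -1.812153) → end (x,ẋ)=(-1.349114, -5.423234)

1 0.5920 -0.4114 -1.8122
2 0.8660 -1.3491 -5.4232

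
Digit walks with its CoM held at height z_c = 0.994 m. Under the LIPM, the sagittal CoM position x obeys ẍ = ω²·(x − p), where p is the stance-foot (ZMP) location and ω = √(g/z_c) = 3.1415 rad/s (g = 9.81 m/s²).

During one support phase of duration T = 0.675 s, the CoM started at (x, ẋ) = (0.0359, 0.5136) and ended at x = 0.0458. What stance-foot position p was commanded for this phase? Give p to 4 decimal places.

ωT = 3.1415·0.675 = 2.120513; cosh(ωT) = 4.227689, sinh(ωT) = 4.107719
x(T) = p + (x₀−p)·cosh(ωT) + (ẋ₀/ω)·sinh(ωT) ⇒ p·(1 − cosh) = x(T) − x₀·cosh − (ẋ₀/ω)·sinh
numerator   = 0.0458 − (0.0359)·4.227689 − (0.5136/3.1415)·4.107719 = -0.777540
denominator = 1 − 4.227689 = -3.227689
p = -0.777540 / -3.227689 = 0.2409

p = 0.2409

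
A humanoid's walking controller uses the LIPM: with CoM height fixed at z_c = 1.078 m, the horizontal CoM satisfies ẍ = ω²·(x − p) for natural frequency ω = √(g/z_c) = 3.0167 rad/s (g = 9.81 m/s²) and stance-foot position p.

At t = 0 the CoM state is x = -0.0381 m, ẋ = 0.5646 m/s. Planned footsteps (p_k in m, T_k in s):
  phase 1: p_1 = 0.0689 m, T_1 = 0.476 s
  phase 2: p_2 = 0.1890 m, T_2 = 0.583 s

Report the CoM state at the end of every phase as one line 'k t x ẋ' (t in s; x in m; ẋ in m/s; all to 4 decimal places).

phase 1: p=0.0689, T=0.476, ωT=1.435949, cosh=2.220761, sinh=1.982872; start (x,ẋ)=(-0.038100, 0.564600) → end (x,ẋ)=(0.202389, 0.613797)
phase 2: p=0.1890, T=0.583, ωT=1.758736, cosh=2.988679, sinh=2.816417; start (x,ẋ)=(0.202389, 0.613797) → end (x,ẋ)=(0.802062, 1.948200)

1 0.4760 0.2024 0.6138
2 1.0590 0.8021 1.9482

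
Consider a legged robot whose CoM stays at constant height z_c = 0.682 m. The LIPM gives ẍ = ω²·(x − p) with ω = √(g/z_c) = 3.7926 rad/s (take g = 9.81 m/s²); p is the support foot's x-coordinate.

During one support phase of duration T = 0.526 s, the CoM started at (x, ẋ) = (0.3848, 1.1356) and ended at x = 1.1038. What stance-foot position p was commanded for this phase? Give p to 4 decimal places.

ωT = 3.7926·0.526 = 1.994908; cosh(ωT) = 3.743775, sinh(ωT) = 3.607749
x(T) = p + (x₀−p)·cosh(ωT) + (ẋ₀/ω)·sinh(ωT) ⇒ p·(1 − cosh) = x(T) − x₀·cosh − (ẋ₀/ω)·sinh
numerator   = 1.1038 − (0.3848)·3.743775 − (1.1356/3.7926)·3.607749 = -1.417055
denominator = 1 − 3.743775 = -2.743775
p = -1.417055 / -2.743775 = 0.5165

p = 0.5165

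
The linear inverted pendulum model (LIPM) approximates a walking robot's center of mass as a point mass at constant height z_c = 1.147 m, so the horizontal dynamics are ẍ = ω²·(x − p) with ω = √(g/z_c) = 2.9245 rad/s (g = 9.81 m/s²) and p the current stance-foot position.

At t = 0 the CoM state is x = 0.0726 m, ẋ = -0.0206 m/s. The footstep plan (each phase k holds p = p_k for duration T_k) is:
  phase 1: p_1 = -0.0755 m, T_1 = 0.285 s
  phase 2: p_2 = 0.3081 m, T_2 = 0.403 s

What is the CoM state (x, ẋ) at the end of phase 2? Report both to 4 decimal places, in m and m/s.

phase 1: p=-0.0755, T=0.285, ωT=0.833482, cosh=1.367926, sinh=0.933393; start (x,ẋ)=(0.072600, -0.020600) → end (x,ẋ)=(0.120515, 0.376090)
phase 2: p=0.3081, T=0.403, ωT=1.178574, cosh=1.778726, sinh=1.471009; start (x,ẋ)=(0.120515, 0.376090) → end (x,ẋ)=(0.163609, -0.138022)

x = 0.1636, ẋ = -0.1380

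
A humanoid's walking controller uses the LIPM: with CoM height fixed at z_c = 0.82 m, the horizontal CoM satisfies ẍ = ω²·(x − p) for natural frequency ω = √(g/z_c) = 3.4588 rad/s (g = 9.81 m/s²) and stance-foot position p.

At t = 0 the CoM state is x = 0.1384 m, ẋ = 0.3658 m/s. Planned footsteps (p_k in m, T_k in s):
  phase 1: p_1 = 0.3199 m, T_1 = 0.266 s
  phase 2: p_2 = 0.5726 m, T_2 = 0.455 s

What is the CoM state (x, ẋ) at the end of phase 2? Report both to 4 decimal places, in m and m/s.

phase 1: p=0.3199, T=0.266, ωT=0.920041, cosh=1.453948, sinh=1.055445; start (x,ẋ)=(0.138400, 0.365800) → end (x,ẋ)=(0.167632, -0.130725)
phase 2: p=0.5726, T=0.455, ωT=1.573754, cosh=2.515996, sinh=2.308730; start (x,ẋ)=(0.167632, -0.130725) → end (x,ẋ)=(-0.533557, -3.562753)

x = -0.5336, ẋ = -3.5628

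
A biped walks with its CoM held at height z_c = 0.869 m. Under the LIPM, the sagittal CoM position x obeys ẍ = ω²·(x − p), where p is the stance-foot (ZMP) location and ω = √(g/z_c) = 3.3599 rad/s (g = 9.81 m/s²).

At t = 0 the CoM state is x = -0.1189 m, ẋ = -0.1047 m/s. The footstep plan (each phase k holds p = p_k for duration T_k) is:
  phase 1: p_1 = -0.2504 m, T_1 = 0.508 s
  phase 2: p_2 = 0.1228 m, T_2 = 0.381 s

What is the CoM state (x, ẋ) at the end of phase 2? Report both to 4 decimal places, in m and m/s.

phase 1: p=-0.2504, T=0.508, ωT=1.706829, cosh=2.846449, sinh=2.665009; start (x,ẋ)=(-0.118900, -0.104700) → end (x,ẋ)=(0.040862, 0.879449)
phase 2: p=0.1228, T=0.381, ωT=1.280122, cosh=1.937541, sinh=1.659537; start (x,ẋ)=(0.040862, 0.879449) → end (x,ẋ)=(0.398423, 1.247092)

x = 0.3984, ẋ = 1.2471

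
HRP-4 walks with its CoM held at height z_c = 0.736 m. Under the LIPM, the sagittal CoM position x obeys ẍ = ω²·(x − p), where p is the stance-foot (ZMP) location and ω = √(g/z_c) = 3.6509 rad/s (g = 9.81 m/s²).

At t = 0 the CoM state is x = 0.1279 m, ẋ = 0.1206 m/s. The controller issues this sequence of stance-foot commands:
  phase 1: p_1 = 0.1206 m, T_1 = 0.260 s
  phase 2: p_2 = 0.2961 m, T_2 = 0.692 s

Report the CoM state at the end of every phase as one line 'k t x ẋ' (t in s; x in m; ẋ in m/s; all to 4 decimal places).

phase 1: p=0.1206, T=0.260, ωT=0.949234, cosh=1.485384, sinh=1.098346; start (x,ẋ)=(0.127900, 0.120600) → end (x,ẋ)=(0.167725, 0.208410)
phase 2: p=0.2961, T=0.692, ωT=2.526423, cosh=6.294312, sinh=6.214368; start (x,ẋ)=(0.167725, 0.208410) → end (x,ẋ)=(-0.157189, -1.600781)

1 0.2600 0.1677 0.2084
2 0.9520 -0.1572 -1.6008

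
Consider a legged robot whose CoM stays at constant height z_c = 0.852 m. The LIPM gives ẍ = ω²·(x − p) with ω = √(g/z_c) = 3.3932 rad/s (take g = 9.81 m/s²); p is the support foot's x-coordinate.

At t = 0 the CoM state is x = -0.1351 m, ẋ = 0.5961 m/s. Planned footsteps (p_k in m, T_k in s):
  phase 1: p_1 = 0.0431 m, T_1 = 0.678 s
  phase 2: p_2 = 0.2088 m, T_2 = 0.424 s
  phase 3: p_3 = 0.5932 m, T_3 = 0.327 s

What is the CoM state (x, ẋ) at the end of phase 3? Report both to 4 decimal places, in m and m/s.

phase 1: p=0.0431, T=0.678, ωT=2.300590, cosh=5.040132, sinh=4.939933; start (x,ẋ)=(-0.135100, 0.596100) → end (x,ẋ)=(0.012770, 0.017403)
phase 2: p=0.2088, T=0.424, ωT=1.438717, cosh=2.226258, sinh=1.989026; start (x,ẋ)=(0.012770, 0.017403) → end (x,ẋ)=(-0.217411, -1.284292)
phase 3: p=0.5932, T=0.327, ωT=1.109576, cosh=1.681386, sinh=1.351687; start (x,ẋ)=(-0.217411, -1.284292) → end (x,ẋ)=(-1.281350, -5.877296)

x = -1.2814, ẋ = -5.8773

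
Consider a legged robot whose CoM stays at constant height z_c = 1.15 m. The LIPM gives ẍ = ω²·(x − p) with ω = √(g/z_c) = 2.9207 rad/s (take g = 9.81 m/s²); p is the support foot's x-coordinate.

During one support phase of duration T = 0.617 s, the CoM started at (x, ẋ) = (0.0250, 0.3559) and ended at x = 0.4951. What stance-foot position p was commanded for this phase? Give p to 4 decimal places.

p = -0.0274

ωT = 2.9207·0.617 = 1.802072; cosh(ωT) = 3.113576, sinh(ωT) = 2.948619
x(T) = p + (x₀−p)·cosh(ωT) + (ẋ₀/ω)·sinh(ωT) ⇒ p·(1 − cosh) = x(T) − x₀·cosh − (ẋ₀/ω)·sinh
numerator   = 0.4951 − (0.0250)·3.113576 − (0.3559/2.9207)·2.948619 = 0.057959
denominator = 1 − 3.113576 = -2.113576
p = 0.057959 / -2.113576 = -0.0274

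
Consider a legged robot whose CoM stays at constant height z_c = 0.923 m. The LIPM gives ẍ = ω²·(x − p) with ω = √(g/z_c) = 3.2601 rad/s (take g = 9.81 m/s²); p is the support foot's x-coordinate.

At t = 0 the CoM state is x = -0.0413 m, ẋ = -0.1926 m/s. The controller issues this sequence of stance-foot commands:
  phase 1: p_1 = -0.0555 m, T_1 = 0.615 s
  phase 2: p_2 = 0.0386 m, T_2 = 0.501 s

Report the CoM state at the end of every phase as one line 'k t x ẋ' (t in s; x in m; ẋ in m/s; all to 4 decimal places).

phase 1: p=-0.0555, T=0.615, ωT=2.004961, cosh=3.780237, sinh=3.645571; start (x,ẋ)=(-0.041300, -0.192600) → end (x,ẋ)=(-0.217193, -0.559308)
phase 2: p=0.0386, T=0.501, ωT=1.633310, cosh=2.658040, sinh=2.462757; start (x,ẋ)=(-0.217193, -0.559308) → end (x,ẋ)=(-1.063824, -3.540386)

1 0.6150 -0.2172 -0.5593
2 1.1160 -1.0638 -3.5404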